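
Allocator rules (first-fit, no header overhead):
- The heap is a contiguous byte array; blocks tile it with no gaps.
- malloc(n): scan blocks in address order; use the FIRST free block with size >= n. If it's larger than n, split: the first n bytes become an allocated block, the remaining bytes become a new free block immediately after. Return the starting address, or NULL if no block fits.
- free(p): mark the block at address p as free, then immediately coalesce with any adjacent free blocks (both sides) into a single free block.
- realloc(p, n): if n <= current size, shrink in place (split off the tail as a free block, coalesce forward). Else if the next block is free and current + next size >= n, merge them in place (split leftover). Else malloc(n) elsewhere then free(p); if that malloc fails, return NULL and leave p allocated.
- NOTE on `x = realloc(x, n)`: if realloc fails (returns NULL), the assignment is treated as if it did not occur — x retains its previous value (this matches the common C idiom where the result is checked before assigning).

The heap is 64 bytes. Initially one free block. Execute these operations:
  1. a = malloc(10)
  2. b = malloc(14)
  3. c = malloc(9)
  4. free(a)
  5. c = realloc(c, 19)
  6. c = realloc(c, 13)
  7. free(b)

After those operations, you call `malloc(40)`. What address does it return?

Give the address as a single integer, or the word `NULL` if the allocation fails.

Op 1: a = malloc(10) -> a = 0; heap: [0-9 ALLOC][10-63 FREE]
Op 2: b = malloc(14) -> b = 10; heap: [0-9 ALLOC][10-23 ALLOC][24-63 FREE]
Op 3: c = malloc(9) -> c = 24; heap: [0-9 ALLOC][10-23 ALLOC][24-32 ALLOC][33-63 FREE]
Op 4: free(a) -> (freed a); heap: [0-9 FREE][10-23 ALLOC][24-32 ALLOC][33-63 FREE]
Op 5: c = realloc(c, 19) -> c = 24; heap: [0-9 FREE][10-23 ALLOC][24-42 ALLOC][43-63 FREE]
Op 6: c = realloc(c, 13) -> c = 24; heap: [0-9 FREE][10-23 ALLOC][24-36 ALLOC][37-63 FREE]
Op 7: free(b) -> (freed b); heap: [0-23 FREE][24-36 ALLOC][37-63 FREE]
malloc(40): first-fit scan over [0-23 FREE][24-36 ALLOC][37-63 FREE] -> NULL

Answer: NULL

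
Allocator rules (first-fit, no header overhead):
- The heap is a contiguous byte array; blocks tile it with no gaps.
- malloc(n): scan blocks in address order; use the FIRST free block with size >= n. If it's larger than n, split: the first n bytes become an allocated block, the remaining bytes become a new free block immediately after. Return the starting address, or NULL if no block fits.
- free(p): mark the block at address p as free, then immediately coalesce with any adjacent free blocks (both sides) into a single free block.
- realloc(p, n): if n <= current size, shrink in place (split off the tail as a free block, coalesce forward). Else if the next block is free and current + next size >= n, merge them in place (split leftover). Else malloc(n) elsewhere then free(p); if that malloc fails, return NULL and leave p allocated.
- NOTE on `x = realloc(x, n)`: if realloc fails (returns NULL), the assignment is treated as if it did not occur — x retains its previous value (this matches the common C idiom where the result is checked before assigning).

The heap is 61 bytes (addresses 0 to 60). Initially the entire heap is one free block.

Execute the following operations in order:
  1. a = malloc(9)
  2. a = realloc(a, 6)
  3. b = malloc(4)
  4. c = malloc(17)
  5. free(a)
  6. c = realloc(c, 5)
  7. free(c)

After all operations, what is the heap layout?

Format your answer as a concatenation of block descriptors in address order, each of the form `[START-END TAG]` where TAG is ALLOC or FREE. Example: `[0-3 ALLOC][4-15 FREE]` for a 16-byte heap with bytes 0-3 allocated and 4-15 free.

Op 1: a = malloc(9) -> a = 0; heap: [0-8 ALLOC][9-60 FREE]
Op 2: a = realloc(a, 6) -> a = 0; heap: [0-5 ALLOC][6-60 FREE]
Op 3: b = malloc(4) -> b = 6; heap: [0-5 ALLOC][6-9 ALLOC][10-60 FREE]
Op 4: c = malloc(17) -> c = 10; heap: [0-5 ALLOC][6-9 ALLOC][10-26 ALLOC][27-60 FREE]
Op 5: free(a) -> (freed a); heap: [0-5 FREE][6-9 ALLOC][10-26 ALLOC][27-60 FREE]
Op 6: c = realloc(c, 5) -> c = 10; heap: [0-5 FREE][6-9 ALLOC][10-14 ALLOC][15-60 FREE]
Op 7: free(c) -> (freed c); heap: [0-5 FREE][6-9 ALLOC][10-60 FREE]

Answer: [0-5 FREE][6-9 ALLOC][10-60 FREE]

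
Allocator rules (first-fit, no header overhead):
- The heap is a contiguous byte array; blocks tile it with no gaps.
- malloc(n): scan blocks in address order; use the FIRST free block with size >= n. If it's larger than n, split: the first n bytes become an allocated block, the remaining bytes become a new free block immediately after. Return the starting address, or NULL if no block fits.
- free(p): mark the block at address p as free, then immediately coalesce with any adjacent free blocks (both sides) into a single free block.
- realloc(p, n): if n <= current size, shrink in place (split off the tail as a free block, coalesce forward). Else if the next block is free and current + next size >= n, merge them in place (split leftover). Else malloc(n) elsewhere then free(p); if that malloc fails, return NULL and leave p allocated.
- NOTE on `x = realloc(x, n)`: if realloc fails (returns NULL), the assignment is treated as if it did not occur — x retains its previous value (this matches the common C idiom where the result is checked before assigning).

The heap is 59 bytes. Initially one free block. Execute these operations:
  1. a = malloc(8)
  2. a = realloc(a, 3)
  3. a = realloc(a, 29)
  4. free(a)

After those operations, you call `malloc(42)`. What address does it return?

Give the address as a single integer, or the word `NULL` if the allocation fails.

Answer: 0

Derivation:
Op 1: a = malloc(8) -> a = 0; heap: [0-7 ALLOC][8-58 FREE]
Op 2: a = realloc(a, 3) -> a = 0; heap: [0-2 ALLOC][3-58 FREE]
Op 3: a = realloc(a, 29) -> a = 0; heap: [0-28 ALLOC][29-58 FREE]
Op 4: free(a) -> (freed a); heap: [0-58 FREE]
malloc(42): first-fit scan over [0-58 FREE] -> 0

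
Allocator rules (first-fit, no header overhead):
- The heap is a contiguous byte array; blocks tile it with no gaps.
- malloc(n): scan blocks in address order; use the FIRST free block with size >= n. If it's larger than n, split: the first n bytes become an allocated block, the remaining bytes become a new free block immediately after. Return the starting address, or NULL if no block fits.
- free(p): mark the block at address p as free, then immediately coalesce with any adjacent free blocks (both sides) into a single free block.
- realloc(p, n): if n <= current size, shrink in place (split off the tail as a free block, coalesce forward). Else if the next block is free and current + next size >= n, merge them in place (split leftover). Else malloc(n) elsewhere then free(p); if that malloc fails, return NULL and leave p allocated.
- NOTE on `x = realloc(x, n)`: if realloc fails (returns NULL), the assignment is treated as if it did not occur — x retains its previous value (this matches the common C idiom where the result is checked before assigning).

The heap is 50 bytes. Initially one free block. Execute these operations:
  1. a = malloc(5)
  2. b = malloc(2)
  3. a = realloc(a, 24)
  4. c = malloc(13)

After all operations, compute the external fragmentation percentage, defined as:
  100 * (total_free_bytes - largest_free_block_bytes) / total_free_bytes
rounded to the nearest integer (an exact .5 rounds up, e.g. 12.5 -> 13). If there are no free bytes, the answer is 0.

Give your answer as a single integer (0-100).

Answer: 45

Derivation:
Op 1: a = malloc(5) -> a = 0; heap: [0-4 ALLOC][5-49 FREE]
Op 2: b = malloc(2) -> b = 5; heap: [0-4 ALLOC][5-6 ALLOC][7-49 FREE]
Op 3: a = realloc(a, 24) -> a = 7; heap: [0-4 FREE][5-6 ALLOC][7-30 ALLOC][31-49 FREE]
Op 4: c = malloc(13) -> c = 31; heap: [0-4 FREE][5-6 ALLOC][7-30 ALLOC][31-43 ALLOC][44-49 FREE]
Free blocks: [5 6] total_free=11 largest=6 -> 100*(11-6)/11 = 500/11 ≈ 45.455 -> rounds to 45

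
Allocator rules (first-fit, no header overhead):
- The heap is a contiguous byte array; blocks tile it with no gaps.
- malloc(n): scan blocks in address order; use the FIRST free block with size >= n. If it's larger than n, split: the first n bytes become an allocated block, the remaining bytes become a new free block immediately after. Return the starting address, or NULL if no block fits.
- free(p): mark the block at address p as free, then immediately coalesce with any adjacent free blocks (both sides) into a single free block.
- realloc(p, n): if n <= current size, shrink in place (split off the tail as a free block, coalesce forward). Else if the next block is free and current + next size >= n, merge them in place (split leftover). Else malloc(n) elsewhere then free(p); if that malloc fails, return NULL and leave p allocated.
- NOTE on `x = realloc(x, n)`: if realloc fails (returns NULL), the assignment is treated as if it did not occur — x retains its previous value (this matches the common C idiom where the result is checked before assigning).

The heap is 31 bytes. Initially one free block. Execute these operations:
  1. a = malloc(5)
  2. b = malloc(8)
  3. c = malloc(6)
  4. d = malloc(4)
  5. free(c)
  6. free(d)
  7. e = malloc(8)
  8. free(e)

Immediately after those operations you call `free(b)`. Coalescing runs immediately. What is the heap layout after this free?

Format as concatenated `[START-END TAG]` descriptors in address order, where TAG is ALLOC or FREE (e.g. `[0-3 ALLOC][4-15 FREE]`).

Answer: [0-4 ALLOC][5-30 FREE]

Derivation:
Op 1: a = malloc(5) -> a = 0; heap: [0-4 ALLOC][5-30 FREE]
Op 2: b = malloc(8) -> b = 5; heap: [0-4 ALLOC][5-12 ALLOC][13-30 FREE]
Op 3: c = malloc(6) -> c = 13; heap: [0-4 ALLOC][5-12 ALLOC][13-18 ALLOC][19-30 FREE]
Op 4: d = malloc(4) -> d = 19; heap: [0-4 ALLOC][5-12 ALLOC][13-18 ALLOC][19-22 ALLOC][23-30 FREE]
Op 5: free(c) -> (freed c); heap: [0-4 ALLOC][5-12 ALLOC][13-18 FREE][19-22 ALLOC][23-30 FREE]
Op 6: free(d) -> (freed d); heap: [0-4 ALLOC][5-12 ALLOC][13-30 FREE]
Op 7: e = malloc(8) -> e = 13; heap: [0-4 ALLOC][5-12 ALLOC][13-20 ALLOC][21-30 FREE]
Op 8: free(e) -> (freed e); heap: [0-4 ALLOC][5-12 ALLOC][13-30 FREE]
free(b): b = 5 -> block [5-12 ALLOC]; mark free, coalesce with adjacent free neighbors -> [0-4 ALLOC][5-30 FREE]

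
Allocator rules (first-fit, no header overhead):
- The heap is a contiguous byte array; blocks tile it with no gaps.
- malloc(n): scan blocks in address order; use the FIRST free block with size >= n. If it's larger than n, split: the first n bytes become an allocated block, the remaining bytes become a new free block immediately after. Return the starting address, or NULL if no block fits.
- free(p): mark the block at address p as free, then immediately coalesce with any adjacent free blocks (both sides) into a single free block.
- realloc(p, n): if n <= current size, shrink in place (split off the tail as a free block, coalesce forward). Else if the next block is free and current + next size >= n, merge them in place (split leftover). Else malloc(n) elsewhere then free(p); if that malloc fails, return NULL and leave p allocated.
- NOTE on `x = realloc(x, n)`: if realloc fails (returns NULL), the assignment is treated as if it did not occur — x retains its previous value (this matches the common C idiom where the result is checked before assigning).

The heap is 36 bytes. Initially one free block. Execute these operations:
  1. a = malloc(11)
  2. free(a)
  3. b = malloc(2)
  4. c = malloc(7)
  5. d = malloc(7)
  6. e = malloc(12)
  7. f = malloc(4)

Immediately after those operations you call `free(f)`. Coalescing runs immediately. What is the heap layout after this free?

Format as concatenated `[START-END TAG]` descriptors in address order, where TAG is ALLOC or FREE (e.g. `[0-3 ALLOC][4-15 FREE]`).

Op 1: a = malloc(11) -> a = 0; heap: [0-10 ALLOC][11-35 FREE]
Op 2: free(a) -> (freed a); heap: [0-35 FREE]
Op 3: b = malloc(2) -> b = 0; heap: [0-1 ALLOC][2-35 FREE]
Op 4: c = malloc(7) -> c = 2; heap: [0-1 ALLOC][2-8 ALLOC][9-35 FREE]
Op 5: d = malloc(7) -> d = 9; heap: [0-1 ALLOC][2-8 ALLOC][9-15 ALLOC][16-35 FREE]
Op 6: e = malloc(12) -> e = 16; heap: [0-1 ALLOC][2-8 ALLOC][9-15 ALLOC][16-27 ALLOC][28-35 FREE]
Op 7: f = malloc(4) -> f = 28; heap: [0-1 ALLOC][2-8 ALLOC][9-15 ALLOC][16-27 ALLOC][28-31 ALLOC][32-35 FREE]
free(f): f = 28 -> block [28-31 ALLOC]; mark free, coalesce with adjacent free neighbors -> [0-1 ALLOC][2-8 ALLOC][9-15 ALLOC][16-27 ALLOC][28-35 FREE]

Answer: [0-1 ALLOC][2-8 ALLOC][9-15 ALLOC][16-27 ALLOC][28-35 FREE]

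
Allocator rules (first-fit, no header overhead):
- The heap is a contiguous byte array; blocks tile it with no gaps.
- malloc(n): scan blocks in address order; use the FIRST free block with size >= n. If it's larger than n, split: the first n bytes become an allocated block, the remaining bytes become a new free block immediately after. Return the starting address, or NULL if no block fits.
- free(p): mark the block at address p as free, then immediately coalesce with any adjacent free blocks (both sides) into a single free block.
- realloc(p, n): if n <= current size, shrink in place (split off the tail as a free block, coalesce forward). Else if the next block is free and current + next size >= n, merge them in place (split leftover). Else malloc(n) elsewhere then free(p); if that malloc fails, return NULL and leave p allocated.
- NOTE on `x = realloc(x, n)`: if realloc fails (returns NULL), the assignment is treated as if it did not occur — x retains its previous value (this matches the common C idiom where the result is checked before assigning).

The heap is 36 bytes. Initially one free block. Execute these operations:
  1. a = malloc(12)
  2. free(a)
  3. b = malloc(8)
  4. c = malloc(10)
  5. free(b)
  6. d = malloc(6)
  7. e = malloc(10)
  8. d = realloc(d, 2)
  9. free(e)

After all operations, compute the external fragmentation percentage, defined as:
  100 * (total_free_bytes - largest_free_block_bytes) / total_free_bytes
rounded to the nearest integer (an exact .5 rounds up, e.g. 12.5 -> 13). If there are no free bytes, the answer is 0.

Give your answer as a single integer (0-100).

Op 1: a = malloc(12) -> a = 0; heap: [0-11 ALLOC][12-35 FREE]
Op 2: free(a) -> (freed a); heap: [0-35 FREE]
Op 3: b = malloc(8) -> b = 0; heap: [0-7 ALLOC][8-35 FREE]
Op 4: c = malloc(10) -> c = 8; heap: [0-7 ALLOC][8-17 ALLOC][18-35 FREE]
Op 5: free(b) -> (freed b); heap: [0-7 FREE][8-17 ALLOC][18-35 FREE]
Op 6: d = malloc(6) -> d = 0; heap: [0-5 ALLOC][6-7 FREE][8-17 ALLOC][18-35 FREE]
Op 7: e = malloc(10) -> e = 18; heap: [0-5 ALLOC][6-7 FREE][8-17 ALLOC][18-27 ALLOC][28-35 FREE]
Op 8: d = realloc(d, 2) -> d = 0; heap: [0-1 ALLOC][2-7 FREE][8-17 ALLOC][18-27 ALLOC][28-35 FREE]
Op 9: free(e) -> (freed e); heap: [0-1 ALLOC][2-7 FREE][8-17 ALLOC][18-35 FREE]
Free blocks: [6 18] total_free=24 largest=18 -> 100*(24-18)/24 = 600/24 = 25

Answer: 25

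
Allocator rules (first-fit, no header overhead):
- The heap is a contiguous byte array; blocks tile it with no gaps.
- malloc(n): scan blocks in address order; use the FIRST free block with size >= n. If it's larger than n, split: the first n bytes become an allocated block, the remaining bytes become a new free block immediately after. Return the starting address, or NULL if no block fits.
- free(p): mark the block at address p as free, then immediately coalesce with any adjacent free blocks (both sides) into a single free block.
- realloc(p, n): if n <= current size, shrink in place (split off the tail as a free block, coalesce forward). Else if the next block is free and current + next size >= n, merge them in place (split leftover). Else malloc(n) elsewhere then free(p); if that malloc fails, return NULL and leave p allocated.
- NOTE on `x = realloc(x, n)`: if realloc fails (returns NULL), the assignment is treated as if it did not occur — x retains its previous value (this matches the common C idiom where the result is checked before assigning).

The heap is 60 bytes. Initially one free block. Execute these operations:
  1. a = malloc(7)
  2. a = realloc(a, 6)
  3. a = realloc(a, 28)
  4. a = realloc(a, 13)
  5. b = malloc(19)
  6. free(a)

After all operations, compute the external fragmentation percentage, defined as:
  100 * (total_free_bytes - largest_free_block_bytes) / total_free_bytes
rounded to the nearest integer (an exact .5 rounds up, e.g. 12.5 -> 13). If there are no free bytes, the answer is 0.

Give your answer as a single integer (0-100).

Op 1: a = malloc(7) -> a = 0; heap: [0-6 ALLOC][7-59 FREE]
Op 2: a = realloc(a, 6) -> a = 0; heap: [0-5 ALLOC][6-59 FREE]
Op 3: a = realloc(a, 28) -> a = 0; heap: [0-27 ALLOC][28-59 FREE]
Op 4: a = realloc(a, 13) -> a = 0; heap: [0-12 ALLOC][13-59 FREE]
Op 5: b = malloc(19) -> b = 13; heap: [0-12 ALLOC][13-31 ALLOC][32-59 FREE]
Op 6: free(a) -> (freed a); heap: [0-12 FREE][13-31 ALLOC][32-59 FREE]
Free blocks: [13 28] total_free=41 largest=28 -> 100*(41-28)/41 = 1300/41 ≈ 31.707 -> rounds to 32

Answer: 32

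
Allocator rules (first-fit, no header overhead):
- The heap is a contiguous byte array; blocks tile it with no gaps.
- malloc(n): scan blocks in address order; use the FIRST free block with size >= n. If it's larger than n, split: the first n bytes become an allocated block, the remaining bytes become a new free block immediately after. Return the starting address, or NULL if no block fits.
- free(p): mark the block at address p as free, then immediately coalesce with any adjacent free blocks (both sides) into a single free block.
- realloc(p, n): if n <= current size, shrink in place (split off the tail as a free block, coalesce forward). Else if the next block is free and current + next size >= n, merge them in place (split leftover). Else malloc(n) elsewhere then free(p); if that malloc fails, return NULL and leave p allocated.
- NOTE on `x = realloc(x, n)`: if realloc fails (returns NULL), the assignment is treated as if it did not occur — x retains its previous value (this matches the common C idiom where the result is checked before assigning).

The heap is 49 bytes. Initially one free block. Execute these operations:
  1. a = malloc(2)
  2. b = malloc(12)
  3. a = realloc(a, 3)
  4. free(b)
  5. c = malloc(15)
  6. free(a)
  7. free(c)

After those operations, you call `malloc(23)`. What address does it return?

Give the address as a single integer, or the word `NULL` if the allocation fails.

Op 1: a = malloc(2) -> a = 0; heap: [0-1 ALLOC][2-48 FREE]
Op 2: b = malloc(12) -> b = 2; heap: [0-1 ALLOC][2-13 ALLOC][14-48 FREE]
Op 3: a = realloc(a, 3) -> a = 14; heap: [0-1 FREE][2-13 ALLOC][14-16 ALLOC][17-48 FREE]
Op 4: free(b) -> (freed b); heap: [0-13 FREE][14-16 ALLOC][17-48 FREE]
Op 5: c = malloc(15) -> c = 17; heap: [0-13 FREE][14-16 ALLOC][17-31 ALLOC][32-48 FREE]
Op 6: free(a) -> (freed a); heap: [0-16 FREE][17-31 ALLOC][32-48 FREE]
Op 7: free(c) -> (freed c); heap: [0-48 FREE]
malloc(23): first-fit scan over [0-48 FREE] -> 0

Answer: 0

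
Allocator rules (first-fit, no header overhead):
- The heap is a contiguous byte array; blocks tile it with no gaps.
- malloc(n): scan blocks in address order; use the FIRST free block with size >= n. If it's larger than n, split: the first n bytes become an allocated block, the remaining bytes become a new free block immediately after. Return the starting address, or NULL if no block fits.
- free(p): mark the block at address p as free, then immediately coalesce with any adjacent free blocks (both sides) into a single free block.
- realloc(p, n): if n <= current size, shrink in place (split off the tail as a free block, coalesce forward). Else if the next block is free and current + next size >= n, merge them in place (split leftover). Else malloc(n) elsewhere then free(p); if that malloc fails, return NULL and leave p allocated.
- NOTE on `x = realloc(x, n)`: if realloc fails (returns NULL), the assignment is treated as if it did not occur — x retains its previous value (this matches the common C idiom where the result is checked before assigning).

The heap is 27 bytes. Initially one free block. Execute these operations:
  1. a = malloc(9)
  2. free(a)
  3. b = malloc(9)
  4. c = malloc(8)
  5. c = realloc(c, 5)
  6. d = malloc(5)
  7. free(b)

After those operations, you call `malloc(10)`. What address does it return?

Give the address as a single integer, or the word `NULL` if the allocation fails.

Op 1: a = malloc(9) -> a = 0; heap: [0-8 ALLOC][9-26 FREE]
Op 2: free(a) -> (freed a); heap: [0-26 FREE]
Op 3: b = malloc(9) -> b = 0; heap: [0-8 ALLOC][9-26 FREE]
Op 4: c = malloc(8) -> c = 9; heap: [0-8 ALLOC][9-16 ALLOC][17-26 FREE]
Op 5: c = realloc(c, 5) -> c = 9; heap: [0-8 ALLOC][9-13 ALLOC][14-26 FREE]
Op 6: d = malloc(5) -> d = 14; heap: [0-8 ALLOC][9-13 ALLOC][14-18 ALLOC][19-26 FREE]
Op 7: free(b) -> (freed b); heap: [0-8 FREE][9-13 ALLOC][14-18 ALLOC][19-26 FREE]
malloc(10): first-fit scan over [0-8 FREE][9-13 ALLOC][14-18 ALLOC][19-26 FREE] -> NULL

Answer: NULL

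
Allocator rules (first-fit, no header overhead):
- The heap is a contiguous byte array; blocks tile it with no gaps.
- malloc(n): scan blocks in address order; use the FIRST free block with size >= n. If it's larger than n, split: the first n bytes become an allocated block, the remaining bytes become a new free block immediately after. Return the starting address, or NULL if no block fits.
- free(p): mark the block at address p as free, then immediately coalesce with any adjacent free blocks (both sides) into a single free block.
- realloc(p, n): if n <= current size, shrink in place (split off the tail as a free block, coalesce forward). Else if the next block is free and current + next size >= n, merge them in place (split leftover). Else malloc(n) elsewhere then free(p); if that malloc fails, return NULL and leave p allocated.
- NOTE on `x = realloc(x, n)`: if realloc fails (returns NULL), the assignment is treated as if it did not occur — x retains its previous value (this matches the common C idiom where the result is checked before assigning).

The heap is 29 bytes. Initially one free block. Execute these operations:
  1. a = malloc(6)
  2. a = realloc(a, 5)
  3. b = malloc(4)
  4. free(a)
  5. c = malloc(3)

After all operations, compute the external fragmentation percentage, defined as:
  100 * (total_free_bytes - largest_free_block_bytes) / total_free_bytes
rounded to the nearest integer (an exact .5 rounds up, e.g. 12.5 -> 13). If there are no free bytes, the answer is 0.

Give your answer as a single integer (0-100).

Op 1: a = malloc(6) -> a = 0; heap: [0-5 ALLOC][6-28 FREE]
Op 2: a = realloc(a, 5) -> a = 0; heap: [0-4 ALLOC][5-28 FREE]
Op 3: b = malloc(4) -> b = 5; heap: [0-4 ALLOC][5-8 ALLOC][9-28 FREE]
Op 4: free(a) -> (freed a); heap: [0-4 FREE][5-8 ALLOC][9-28 FREE]
Op 5: c = malloc(3) -> c = 0; heap: [0-2 ALLOC][3-4 FREE][5-8 ALLOC][9-28 FREE]
Free blocks: [2 20] total_free=22 largest=20 -> 100*(22-20)/22 = 200/22 ≈ 9.091 -> rounds to 9

Answer: 9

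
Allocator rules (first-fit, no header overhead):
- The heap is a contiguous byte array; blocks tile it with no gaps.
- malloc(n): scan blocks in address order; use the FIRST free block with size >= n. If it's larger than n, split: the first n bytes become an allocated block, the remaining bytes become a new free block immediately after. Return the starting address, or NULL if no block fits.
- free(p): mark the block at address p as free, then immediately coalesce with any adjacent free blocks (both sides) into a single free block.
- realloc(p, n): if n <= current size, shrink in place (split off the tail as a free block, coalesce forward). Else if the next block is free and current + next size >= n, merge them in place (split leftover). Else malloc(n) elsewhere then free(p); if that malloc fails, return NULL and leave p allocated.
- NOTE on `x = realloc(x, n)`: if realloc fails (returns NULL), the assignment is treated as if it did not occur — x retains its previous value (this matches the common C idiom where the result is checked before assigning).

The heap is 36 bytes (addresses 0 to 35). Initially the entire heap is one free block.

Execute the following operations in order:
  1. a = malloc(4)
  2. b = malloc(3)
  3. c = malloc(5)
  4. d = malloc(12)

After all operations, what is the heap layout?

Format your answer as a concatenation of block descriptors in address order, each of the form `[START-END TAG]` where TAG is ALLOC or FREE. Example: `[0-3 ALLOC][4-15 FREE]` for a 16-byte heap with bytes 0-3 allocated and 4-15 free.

Answer: [0-3 ALLOC][4-6 ALLOC][7-11 ALLOC][12-23 ALLOC][24-35 FREE]

Derivation:
Op 1: a = malloc(4) -> a = 0; heap: [0-3 ALLOC][4-35 FREE]
Op 2: b = malloc(3) -> b = 4; heap: [0-3 ALLOC][4-6 ALLOC][7-35 FREE]
Op 3: c = malloc(5) -> c = 7; heap: [0-3 ALLOC][4-6 ALLOC][7-11 ALLOC][12-35 FREE]
Op 4: d = malloc(12) -> d = 12; heap: [0-3 ALLOC][4-6 ALLOC][7-11 ALLOC][12-23 ALLOC][24-35 FREE]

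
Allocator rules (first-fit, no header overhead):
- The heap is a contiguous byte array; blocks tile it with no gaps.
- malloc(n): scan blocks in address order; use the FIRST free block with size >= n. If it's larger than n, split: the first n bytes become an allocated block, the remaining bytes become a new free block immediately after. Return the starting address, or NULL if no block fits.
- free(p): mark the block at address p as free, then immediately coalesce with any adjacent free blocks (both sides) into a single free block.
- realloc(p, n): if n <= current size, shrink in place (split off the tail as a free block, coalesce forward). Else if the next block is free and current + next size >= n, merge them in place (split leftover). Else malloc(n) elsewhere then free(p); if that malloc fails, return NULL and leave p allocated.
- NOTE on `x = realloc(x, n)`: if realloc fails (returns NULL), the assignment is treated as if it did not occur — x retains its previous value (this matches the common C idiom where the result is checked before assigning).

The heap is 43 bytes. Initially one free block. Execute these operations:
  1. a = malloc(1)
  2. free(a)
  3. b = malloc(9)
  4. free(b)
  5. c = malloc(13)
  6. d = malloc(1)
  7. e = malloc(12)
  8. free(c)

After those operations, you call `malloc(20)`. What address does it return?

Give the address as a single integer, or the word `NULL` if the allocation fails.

Answer: NULL

Derivation:
Op 1: a = malloc(1) -> a = 0; heap: [0-0 ALLOC][1-42 FREE]
Op 2: free(a) -> (freed a); heap: [0-42 FREE]
Op 3: b = malloc(9) -> b = 0; heap: [0-8 ALLOC][9-42 FREE]
Op 4: free(b) -> (freed b); heap: [0-42 FREE]
Op 5: c = malloc(13) -> c = 0; heap: [0-12 ALLOC][13-42 FREE]
Op 6: d = malloc(1) -> d = 13; heap: [0-12 ALLOC][13-13 ALLOC][14-42 FREE]
Op 7: e = malloc(12) -> e = 14; heap: [0-12 ALLOC][13-13 ALLOC][14-25 ALLOC][26-42 FREE]
Op 8: free(c) -> (freed c); heap: [0-12 FREE][13-13 ALLOC][14-25 ALLOC][26-42 FREE]
malloc(20): first-fit scan over [0-12 FREE][13-13 ALLOC][14-25 ALLOC][26-42 FREE] -> NULL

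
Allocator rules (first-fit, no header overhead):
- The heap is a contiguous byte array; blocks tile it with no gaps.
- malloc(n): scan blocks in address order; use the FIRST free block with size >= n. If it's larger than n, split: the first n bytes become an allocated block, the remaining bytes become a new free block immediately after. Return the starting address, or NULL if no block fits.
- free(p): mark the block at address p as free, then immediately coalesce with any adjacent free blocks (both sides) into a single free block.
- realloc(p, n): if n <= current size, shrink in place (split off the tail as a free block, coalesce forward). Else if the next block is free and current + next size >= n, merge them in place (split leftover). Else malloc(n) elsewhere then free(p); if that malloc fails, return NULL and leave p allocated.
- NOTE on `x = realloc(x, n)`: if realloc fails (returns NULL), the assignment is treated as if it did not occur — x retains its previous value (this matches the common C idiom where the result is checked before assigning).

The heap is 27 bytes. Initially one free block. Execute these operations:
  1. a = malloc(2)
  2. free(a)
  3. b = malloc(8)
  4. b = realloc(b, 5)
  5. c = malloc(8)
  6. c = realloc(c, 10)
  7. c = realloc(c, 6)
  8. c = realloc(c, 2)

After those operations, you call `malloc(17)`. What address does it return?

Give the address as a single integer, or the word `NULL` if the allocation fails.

Answer: 7

Derivation:
Op 1: a = malloc(2) -> a = 0; heap: [0-1 ALLOC][2-26 FREE]
Op 2: free(a) -> (freed a); heap: [0-26 FREE]
Op 3: b = malloc(8) -> b = 0; heap: [0-7 ALLOC][8-26 FREE]
Op 4: b = realloc(b, 5) -> b = 0; heap: [0-4 ALLOC][5-26 FREE]
Op 5: c = malloc(8) -> c = 5; heap: [0-4 ALLOC][5-12 ALLOC][13-26 FREE]
Op 6: c = realloc(c, 10) -> c = 5; heap: [0-4 ALLOC][5-14 ALLOC][15-26 FREE]
Op 7: c = realloc(c, 6) -> c = 5; heap: [0-4 ALLOC][5-10 ALLOC][11-26 FREE]
Op 8: c = realloc(c, 2) -> c = 5; heap: [0-4 ALLOC][5-6 ALLOC][7-26 FREE]
malloc(17): first-fit scan over [0-4 ALLOC][5-6 ALLOC][7-26 FREE] -> 7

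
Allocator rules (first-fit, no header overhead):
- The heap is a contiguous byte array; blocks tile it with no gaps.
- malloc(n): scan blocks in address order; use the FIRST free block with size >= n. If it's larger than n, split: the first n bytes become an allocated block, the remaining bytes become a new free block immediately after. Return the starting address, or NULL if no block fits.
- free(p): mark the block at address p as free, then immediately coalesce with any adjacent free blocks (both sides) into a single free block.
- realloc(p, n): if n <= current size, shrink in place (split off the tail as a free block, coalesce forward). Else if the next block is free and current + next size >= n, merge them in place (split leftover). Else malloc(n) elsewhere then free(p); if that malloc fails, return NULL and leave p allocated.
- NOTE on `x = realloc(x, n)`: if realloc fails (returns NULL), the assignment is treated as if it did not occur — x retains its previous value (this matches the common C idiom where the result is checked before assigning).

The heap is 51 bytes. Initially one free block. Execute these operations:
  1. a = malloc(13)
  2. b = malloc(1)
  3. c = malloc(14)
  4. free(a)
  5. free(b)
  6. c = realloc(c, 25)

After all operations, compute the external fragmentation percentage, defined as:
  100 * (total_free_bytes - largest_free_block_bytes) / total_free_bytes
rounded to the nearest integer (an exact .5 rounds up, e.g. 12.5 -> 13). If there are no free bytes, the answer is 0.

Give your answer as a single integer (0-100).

Op 1: a = malloc(13) -> a = 0; heap: [0-12 ALLOC][13-50 FREE]
Op 2: b = malloc(1) -> b = 13; heap: [0-12 ALLOC][13-13 ALLOC][14-50 FREE]
Op 3: c = malloc(14) -> c = 14; heap: [0-12 ALLOC][13-13 ALLOC][14-27 ALLOC][28-50 FREE]
Op 4: free(a) -> (freed a); heap: [0-12 FREE][13-13 ALLOC][14-27 ALLOC][28-50 FREE]
Op 5: free(b) -> (freed b); heap: [0-13 FREE][14-27 ALLOC][28-50 FREE]
Op 6: c = realloc(c, 25) -> c = 14; heap: [0-13 FREE][14-38 ALLOC][39-50 FREE]
Free blocks: [14 12] total_free=26 largest=14 -> 100*(26-14)/26 = 1200/26 ≈ 46.154 -> rounds to 46

Answer: 46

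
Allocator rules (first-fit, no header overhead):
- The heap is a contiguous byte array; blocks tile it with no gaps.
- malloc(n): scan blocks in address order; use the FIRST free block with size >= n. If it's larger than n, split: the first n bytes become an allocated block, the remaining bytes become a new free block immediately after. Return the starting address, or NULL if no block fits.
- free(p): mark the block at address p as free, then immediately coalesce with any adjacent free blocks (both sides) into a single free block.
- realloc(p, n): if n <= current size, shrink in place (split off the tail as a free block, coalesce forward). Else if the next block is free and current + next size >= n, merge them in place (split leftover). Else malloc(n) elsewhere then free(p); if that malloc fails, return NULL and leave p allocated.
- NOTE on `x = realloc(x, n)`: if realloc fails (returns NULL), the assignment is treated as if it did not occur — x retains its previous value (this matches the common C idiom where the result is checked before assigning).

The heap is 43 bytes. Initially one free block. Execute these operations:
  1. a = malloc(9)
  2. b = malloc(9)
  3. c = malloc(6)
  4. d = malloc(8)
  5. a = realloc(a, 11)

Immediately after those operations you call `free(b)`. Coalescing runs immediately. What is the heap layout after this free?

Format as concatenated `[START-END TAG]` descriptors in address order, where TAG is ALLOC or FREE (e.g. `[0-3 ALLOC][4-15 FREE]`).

Answer: [0-17 FREE][18-23 ALLOC][24-31 ALLOC][32-42 ALLOC]

Derivation:
Op 1: a = malloc(9) -> a = 0; heap: [0-8 ALLOC][9-42 FREE]
Op 2: b = malloc(9) -> b = 9; heap: [0-8 ALLOC][9-17 ALLOC][18-42 FREE]
Op 3: c = malloc(6) -> c = 18; heap: [0-8 ALLOC][9-17 ALLOC][18-23 ALLOC][24-42 FREE]
Op 4: d = malloc(8) -> d = 24; heap: [0-8 ALLOC][9-17 ALLOC][18-23 ALLOC][24-31 ALLOC][32-42 FREE]
Op 5: a = realloc(a, 11) -> a = 32; heap: [0-8 FREE][9-17 ALLOC][18-23 ALLOC][24-31 ALLOC][32-42 ALLOC]
free(b): b = 9 -> block [9-17 ALLOC]; mark free, coalesce with adjacent free neighbors -> [0-17 FREE][18-23 ALLOC][24-31 ALLOC][32-42 ALLOC]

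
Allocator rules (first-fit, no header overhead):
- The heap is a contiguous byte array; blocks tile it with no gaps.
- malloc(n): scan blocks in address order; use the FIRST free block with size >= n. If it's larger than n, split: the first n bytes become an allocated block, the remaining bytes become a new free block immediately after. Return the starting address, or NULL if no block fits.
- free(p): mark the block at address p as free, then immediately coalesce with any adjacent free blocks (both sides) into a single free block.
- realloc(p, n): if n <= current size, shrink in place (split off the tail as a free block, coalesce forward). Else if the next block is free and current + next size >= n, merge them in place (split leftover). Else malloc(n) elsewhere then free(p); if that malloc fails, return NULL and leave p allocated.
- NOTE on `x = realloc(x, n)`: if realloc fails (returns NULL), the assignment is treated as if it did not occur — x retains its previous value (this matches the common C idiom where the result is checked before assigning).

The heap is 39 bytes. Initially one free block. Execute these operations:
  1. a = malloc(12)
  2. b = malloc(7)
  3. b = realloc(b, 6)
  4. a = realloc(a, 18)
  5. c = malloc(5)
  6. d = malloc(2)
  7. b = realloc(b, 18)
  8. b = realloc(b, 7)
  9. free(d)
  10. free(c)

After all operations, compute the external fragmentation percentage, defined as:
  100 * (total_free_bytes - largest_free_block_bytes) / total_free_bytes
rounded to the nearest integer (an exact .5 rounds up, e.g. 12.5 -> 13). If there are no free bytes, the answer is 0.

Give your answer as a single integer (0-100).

Answer: 20

Derivation:
Op 1: a = malloc(12) -> a = 0; heap: [0-11 ALLOC][12-38 FREE]
Op 2: b = malloc(7) -> b = 12; heap: [0-11 ALLOC][12-18 ALLOC][19-38 FREE]
Op 3: b = realloc(b, 6) -> b = 12; heap: [0-11 ALLOC][12-17 ALLOC][18-38 FREE]
Op 4: a = realloc(a, 18) -> a = 18; heap: [0-11 FREE][12-17 ALLOC][18-35 ALLOC][36-38 FREE]
Op 5: c = malloc(5) -> c = 0; heap: [0-4 ALLOC][5-11 FREE][12-17 ALLOC][18-35 ALLOC][36-38 FREE]
Op 6: d = malloc(2) -> d = 5; heap: [0-4 ALLOC][5-6 ALLOC][7-11 FREE][12-17 ALLOC][18-35 ALLOC][36-38 FREE]
Op 7: b = realloc(b, 18) -> NULL (b unchanged); heap: [0-4 ALLOC][5-6 ALLOC][7-11 FREE][12-17 ALLOC][18-35 ALLOC][36-38 FREE]
Op 8: b = realloc(b, 7) -> NULL (b unchanged); heap: [0-4 ALLOC][5-6 ALLOC][7-11 FREE][12-17 ALLOC][18-35 ALLOC][36-38 FREE]
Op 9: free(d) -> (freed d); heap: [0-4 ALLOC][5-11 FREE][12-17 ALLOC][18-35 ALLOC][36-38 FREE]
Op 10: free(c) -> (freed c); heap: [0-11 FREE][12-17 ALLOC][18-35 ALLOC][36-38 FREE]
Free blocks: [12 3] total_free=15 largest=12 -> 100*(15-12)/15 = 300/15 = 20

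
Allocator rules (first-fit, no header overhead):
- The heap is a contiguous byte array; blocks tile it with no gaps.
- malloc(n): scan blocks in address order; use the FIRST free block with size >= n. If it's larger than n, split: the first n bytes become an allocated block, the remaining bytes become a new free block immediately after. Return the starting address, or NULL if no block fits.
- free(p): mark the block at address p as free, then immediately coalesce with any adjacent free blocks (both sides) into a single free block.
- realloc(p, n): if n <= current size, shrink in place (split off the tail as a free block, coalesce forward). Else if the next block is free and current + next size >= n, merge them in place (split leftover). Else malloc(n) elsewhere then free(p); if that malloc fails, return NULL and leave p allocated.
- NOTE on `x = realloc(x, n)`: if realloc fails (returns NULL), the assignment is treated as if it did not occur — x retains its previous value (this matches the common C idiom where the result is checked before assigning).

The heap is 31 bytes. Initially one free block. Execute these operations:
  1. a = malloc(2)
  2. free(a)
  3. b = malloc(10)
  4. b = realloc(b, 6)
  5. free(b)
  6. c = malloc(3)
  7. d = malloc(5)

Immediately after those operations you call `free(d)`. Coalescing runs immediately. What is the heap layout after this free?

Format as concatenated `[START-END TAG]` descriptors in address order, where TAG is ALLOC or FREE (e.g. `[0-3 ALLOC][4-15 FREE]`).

Answer: [0-2 ALLOC][3-30 FREE]

Derivation:
Op 1: a = malloc(2) -> a = 0; heap: [0-1 ALLOC][2-30 FREE]
Op 2: free(a) -> (freed a); heap: [0-30 FREE]
Op 3: b = malloc(10) -> b = 0; heap: [0-9 ALLOC][10-30 FREE]
Op 4: b = realloc(b, 6) -> b = 0; heap: [0-5 ALLOC][6-30 FREE]
Op 5: free(b) -> (freed b); heap: [0-30 FREE]
Op 6: c = malloc(3) -> c = 0; heap: [0-2 ALLOC][3-30 FREE]
Op 7: d = malloc(5) -> d = 3; heap: [0-2 ALLOC][3-7 ALLOC][8-30 FREE]
free(d): d = 3 -> block [3-7 ALLOC]; mark free, coalesce with adjacent free neighbors -> [0-2 ALLOC][3-30 FREE]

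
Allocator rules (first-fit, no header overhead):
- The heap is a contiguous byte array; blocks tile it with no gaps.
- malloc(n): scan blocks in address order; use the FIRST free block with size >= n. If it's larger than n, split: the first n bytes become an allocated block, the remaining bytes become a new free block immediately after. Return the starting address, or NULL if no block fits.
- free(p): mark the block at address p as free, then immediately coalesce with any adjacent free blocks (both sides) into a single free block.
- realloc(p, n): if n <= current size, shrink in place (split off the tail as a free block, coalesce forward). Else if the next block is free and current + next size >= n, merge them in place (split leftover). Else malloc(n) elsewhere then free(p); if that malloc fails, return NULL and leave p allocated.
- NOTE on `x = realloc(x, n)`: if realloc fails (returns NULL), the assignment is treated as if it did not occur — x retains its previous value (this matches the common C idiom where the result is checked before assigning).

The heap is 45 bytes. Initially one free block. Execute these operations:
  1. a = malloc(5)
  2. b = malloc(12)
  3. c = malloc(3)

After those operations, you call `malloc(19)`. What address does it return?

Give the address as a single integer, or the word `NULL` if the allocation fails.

Op 1: a = malloc(5) -> a = 0; heap: [0-4 ALLOC][5-44 FREE]
Op 2: b = malloc(12) -> b = 5; heap: [0-4 ALLOC][5-16 ALLOC][17-44 FREE]
Op 3: c = malloc(3) -> c = 17; heap: [0-4 ALLOC][5-16 ALLOC][17-19 ALLOC][20-44 FREE]
malloc(19): first-fit scan over [0-4 ALLOC][5-16 ALLOC][17-19 ALLOC][20-44 FREE] -> 20

Answer: 20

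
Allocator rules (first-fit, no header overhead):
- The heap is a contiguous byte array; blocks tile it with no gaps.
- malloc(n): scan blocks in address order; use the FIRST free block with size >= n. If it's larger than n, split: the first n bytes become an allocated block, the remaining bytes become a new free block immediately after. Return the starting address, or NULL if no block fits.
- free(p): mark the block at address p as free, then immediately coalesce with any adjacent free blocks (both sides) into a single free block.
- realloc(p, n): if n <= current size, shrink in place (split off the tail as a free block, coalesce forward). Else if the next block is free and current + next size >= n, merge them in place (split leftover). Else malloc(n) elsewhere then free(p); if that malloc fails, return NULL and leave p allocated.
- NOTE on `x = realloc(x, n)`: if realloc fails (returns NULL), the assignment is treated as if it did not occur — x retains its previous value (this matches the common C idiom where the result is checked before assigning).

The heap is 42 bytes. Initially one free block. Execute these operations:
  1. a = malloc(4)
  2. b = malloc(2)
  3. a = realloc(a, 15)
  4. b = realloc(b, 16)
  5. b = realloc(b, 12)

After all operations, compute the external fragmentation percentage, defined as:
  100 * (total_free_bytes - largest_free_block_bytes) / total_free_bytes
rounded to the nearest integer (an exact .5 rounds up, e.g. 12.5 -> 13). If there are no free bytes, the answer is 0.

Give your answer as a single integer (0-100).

Op 1: a = malloc(4) -> a = 0; heap: [0-3 ALLOC][4-41 FREE]
Op 2: b = malloc(2) -> b = 4; heap: [0-3 ALLOC][4-5 ALLOC][6-41 FREE]
Op 3: a = realloc(a, 15) -> a = 6; heap: [0-3 FREE][4-5 ALLOC][6-20 ALLOC][21-41 FREE]
Op 4: b = realloc(b, 16) -> b = 21; heap: [0-5 FREE][6-20 ALLOC][21-36 ALLOC][37-41 FREE]
Op 5: b = realloc(b, 12) -> b = 21; heap: [0-5 FREE][6-20 ALLOC][21-32 ALLOC][33-41 FREE]
Free blocks: [6 9] total_free=15 largest=9 -> 100*(15-9)/15 = 600/15 = 40

Answer: 40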